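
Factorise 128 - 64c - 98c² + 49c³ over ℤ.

(7c + 8)(7c - 8)(c - 2)

By the rational root theorem, c = 2 is a root, so (c - 2) divides it; the quotient is 49c² - 64.
The remaining quadratic factors as (7c + 8)(7c - 8).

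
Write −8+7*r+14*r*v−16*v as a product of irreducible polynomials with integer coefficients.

Group as (14*r*v+7*r) + (−16*v−8) = 7*r*(2*v+1) − 8*(2*v+1).
Both groups share the factor (2*v+1).

(2*v+1)*(7*r−8)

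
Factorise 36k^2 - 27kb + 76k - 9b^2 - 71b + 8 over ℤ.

(9k - 9b + 1)(4k + b + 8)

Group: 4k(9k - 9b + 1) + (b + 8)(9k - 9b + 1); both groups contain (9k - 9b + 1).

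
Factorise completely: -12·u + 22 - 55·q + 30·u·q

(5·q - 2)·(6·u - 11)

Group as (30·u·q - 12·u) + (-55·q + 22) = 6·u·(5·q - 2) - 11·(5·q - 2).
Both groups share the factor (5·q - 2).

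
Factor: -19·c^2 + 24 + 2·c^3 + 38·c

Trying the rational-root candidates, c = -1/2 is a root, so (2·c + 1) divides it; the quotient is c^2 - 10·c + 24.
The remaining quadratic factors as (c - 4)(c - 6).

(2·c + 1)·(c - 4)·(c - 6)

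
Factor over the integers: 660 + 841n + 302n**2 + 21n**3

(3n + 5)(7n + 12)(n + 11)

By the rational root theorem, n = -5/3 is a root, so (3n + 5) divides it; the quotient is 7n**2 + 89n + 132.
The remaining quadratic factors as (n + 11)(7n + 12).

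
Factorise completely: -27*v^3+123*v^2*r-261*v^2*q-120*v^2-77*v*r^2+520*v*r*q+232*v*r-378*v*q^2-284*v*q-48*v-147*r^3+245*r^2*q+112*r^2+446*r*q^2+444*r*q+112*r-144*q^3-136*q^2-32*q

-(3*v-7*r+2*q)*(v-3*r+8*q+4)*(9*v+7*r+9*q+4)

Group: v*(-27*v^2+42*v*r-45*v*q-12*v+49*r^2+49*r*q+28*r-18*q^2-8*q) + (-3*r+8*q+4)*(-27*v^2+42*v*r-45*v*q-12*v+49*r^2+49*r*q+28*r-18*q^2-8*q); both groups contain (-27*v^2+42*v*r-45*v*q-12*v+49*r^2+49*r*q+28*r-18*q^2-8*q), so (v-3*r+8*q+4) is a factor with cofactor -27*v^2+42*v*r-45*v*q-12*v+49*r^2+49*r*q+28*r-18*q^2-8*q.
The cofactor groups again: -27*v^2+42*v*r-45*v*q-12*v+49*r^2+49*r*q+28*r-18*q^2-8*q = -9*v*(3*v-7*r+2*q) + (-7*r-9*q-4)*(3*v-7*r+2*q); both groups contain (3*v-7*r+2*q), giving -(9*v+7*r+9*q+4)*(3*v-7*r+2*q).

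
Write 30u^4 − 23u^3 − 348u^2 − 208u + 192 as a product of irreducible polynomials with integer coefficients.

(2u − 1)(3u + 4)(5u + 12)(u − 4)

By the rational root theorem, u = 1/2 is a root, so (2u − 1) is a factor; dividing leaves 15u^3 − 4u^2 − 176u − 192.
Then u = −12/5 is a root, giving the factor (5u + 12) and quotient 3u^2 − 8u − 16.
The remaining quadratic factors as (3u + 4)(u − 4).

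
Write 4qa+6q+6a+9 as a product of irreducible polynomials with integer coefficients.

(2a+3)(2q+3)

Group as (4qa+6q) + (6a+9) = 2q(2a+3) + 3(2a+3).
Both groups share the factor (2a+3).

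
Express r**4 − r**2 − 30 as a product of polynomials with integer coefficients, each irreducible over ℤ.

Substitute u = r**2 to get a quadratic in u, then factor.
r**2 + 5 is irreducible over ℤ (always positive, so no real roots).
r**2 − 6 is irreducible over ℤ (6 is not a perfect square).

(r**2 + 5)(r**2 − 6)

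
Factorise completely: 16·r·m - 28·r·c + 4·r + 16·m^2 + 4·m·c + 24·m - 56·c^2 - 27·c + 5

Group: 4·r·(4·m - 7·c + 1) + (4·m + 8·c + 5)·(4·m - 7·c + 1); both groups contain (4·m - 7·c + 1).

(4·m - 7·c + 1)·(4·r + 4·m + 8·c + 5)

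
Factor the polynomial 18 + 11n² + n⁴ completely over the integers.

(n² + 2)(n² + 9)

Substitute u = n² to get a quadratic in u, then factor.
n² + 2 is irreducible over ℤ (always positive, so no real roots).
n² + 9 is irreducible over ℤ (sum of squares).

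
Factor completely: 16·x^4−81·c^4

Difference of squares twice: with A = 2·x and B = 3·c, A⁴ − B⁴ = (A² − B²)(A² + B²), and A² − B² factors again.

(2·x−3·c)·(2·x+3·c)·(4·x^2+9·c^2)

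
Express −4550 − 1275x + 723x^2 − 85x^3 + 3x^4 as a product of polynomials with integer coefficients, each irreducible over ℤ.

Trying the rational-root candidates, x = 10 is a root, giving the factor (x − 10) and quotient 3x^3 − 55x^2 + 173x + 455.
Next, x = 7 is a root, so (x − 7) is a factor; dividing leaves 3x^2 − 34x − 65.
The remaining quadratic factors as (x − 13)(3x + 5).

(3x + 5)(x − 10)(x − 13)(x − 7)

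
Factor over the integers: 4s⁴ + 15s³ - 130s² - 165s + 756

(4s - 9)(s + 3)(s + 7)(s - 4)

Among the possible rational roots, s = 4 is a root, so (s - 4) is a factor; dividing leaves 4s³ + 31s² - 6s - 189.
Next, s = -3 is a root, so (s + 3) is a factor; dividing leaves 4s² + 19s - 63.
The remaining quadratic factors as (4s - 9)(s + 7).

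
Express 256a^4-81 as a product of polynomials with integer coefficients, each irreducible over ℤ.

(4a+3)(4a-3)(16a^2+9)

(4a)⁴ − (3)⁴ = ((4a)² − (3)²)((4a)² + (3)²); the first factor splits again, the second (16a^2+9) is irreducible.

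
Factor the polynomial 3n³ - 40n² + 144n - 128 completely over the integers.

(3n - 4)(n - 4)(n - 8)

Testing divisors of the constant over divisors of the leading coefficient, n = 4 is a root, so (n - 4) is a factor; dividing leaves 3n² - 28n + 32.
The remaining quadratic factors as (n - 8)(3n - 4).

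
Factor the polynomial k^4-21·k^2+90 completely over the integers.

Substitute u = k^2 to get a quadratic in u, then factor.
k^2-6 is irreducible over ℤ (6 is not a perfect square).
k^2-15 is irreducible over ℤ (15 is not a perfect square).

(k^2-15)·(k^2-6)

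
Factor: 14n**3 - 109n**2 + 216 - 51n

By the rational root theorem, n = 8 is a root, so (n - 8) is a factor; dividing leaves 14n**2 + 3n - 27.
The remaining quadratic factors as (7n - 9)(2n + 3).

(2n + 3)(7n - 9)(n - 8)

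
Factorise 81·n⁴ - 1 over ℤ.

(3·n + 1)·(3·n - 1)·(9·n² + 1)

Difference of squares twice: with A = 3·n and B = 1, A⁴ − B⁴ = (A² − B²)(A² + B²), and A² − B² factors again.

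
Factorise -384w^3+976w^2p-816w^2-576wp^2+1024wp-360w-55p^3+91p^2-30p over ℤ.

Group: 12w(-32w^2+84wp-68w-55p^2+91p-30) + p(-32w^2+84wp-68w-55p^2+91p-30); both groups contain (-32w^2+84wp-68w-55p^2+91p-30), so (12w+p) is a factor with cofactor -32w^2+84wp-68w-55p^2+91p-30.
The cofactor groups again: -32w^2+84wp-68w-55p^2+91p-30 = -4w(8w-11p+5) + (5p-6)(8w-11p+5); both groups contain (8w-11p+5), giving -(4w-5p+6)(8w-11p+5).

-(8w-11p+5)(4w-5p+6)(12w+p)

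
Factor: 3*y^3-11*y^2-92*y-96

(3*y+4)*(y+3)*(y-8)

Among the possible rational roots, y = -4/3 is a root, so (3*y+4) divides it; the quotient is y^2-5*y-24.
The remaining quadratic factors as (y+3)(y-8).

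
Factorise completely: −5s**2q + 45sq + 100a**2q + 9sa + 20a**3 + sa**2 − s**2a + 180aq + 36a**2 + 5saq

−(s − 5a − 9)(s + 4a)(a + 5q)

Group: a(−s**2 + sa + 9s + 20a**2 + 36a) + 5q(−s**2 + sa + 9s + 20a**2 + 36a); both groups contain (−s**2 + sa + 9s + 20a**2 + 36a), so (a + 5q) is a factor with cofactor −s**2 + sa + 9s + 20a**2 + 36a.
The cofactor groups again: −s**2 + sa + 9s + 20a**2 + 36a = −s(s − 5a − 9) − 4a(s − 5a − 9); both groups contain (s − 5a − 9), giving −(s + 4a)(s − 5a − 9).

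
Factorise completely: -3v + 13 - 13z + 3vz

Group as (3vz - 3v) + (-13z + 13) = 3v(z - 1) - 13(z - 1).
Both groups share the factor (z - 1).

(3v - 13)(z - 1)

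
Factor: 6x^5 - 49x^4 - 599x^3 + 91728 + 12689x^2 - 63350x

Trying the rational-root candidates, x = 9/2 is a root, giving the factor (2x - 9) and quotient 3x^4 - 11x^3 - 349x^2 + 4774x - 10192.
Then x = -14 is a root, giving the factor (x + 14) and quotient 3x^3 - 53x^2 + 393x - 728.
Then x = 8/3 is a root, so (3x - 8) divides it; the quotient is x^2 - 15x + 91.
The quadratic x^2 - 15x + 91 has discriminant -139 < 0 and is irreducible over ℤ.

(2x - 9)(3x - 8)(x + 14)(x^2 - 15x + 91)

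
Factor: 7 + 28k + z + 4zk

(4k + 1)(z + 7)

Group as (4zk + z) + (28k + 7) = z(4k + 1) + 7(4k + 1).
Both groups share the factor (4k + 1).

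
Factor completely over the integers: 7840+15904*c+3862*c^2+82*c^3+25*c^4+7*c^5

By the rational root theorem, c = -4/7 is a root, so (7*c+4) is a factor; dividing leaves c^4+3*c^3+10*c^2+546*c+1960.
Next, c = -7 is a root, so (c+7) is a factor; dividing leaves c^3-4*c^2+38*c+280.
Then c = -4 is a root, so (c+4) divides it; the quotient is c^2-8*c+70.
The quadratic c^2-8*c+70 has discriminant -216 < 0 and is irreducible over ℤ.

(7*c+4)*(c+4)*(c+7)*(c^2-8*c+70)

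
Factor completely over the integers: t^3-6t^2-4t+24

Group as (t^3-4t) + (-6t^2+24) = t(t^2-4) - 6(t^2-4).
Both groups share the factor (t^2-4).

(t+2)(t-2)(t-6)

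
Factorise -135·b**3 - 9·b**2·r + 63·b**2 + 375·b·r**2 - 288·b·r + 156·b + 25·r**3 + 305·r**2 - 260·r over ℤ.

-(15·b + r + 13)·(3·b + 5·r - 4)·(3·b - 5·r)

Group: 15·b·(-9·b**2 + 12·b + 25·r**2 - 20·r) + (r + 13)·(-9·b**2 + 12·b + 25·r**2 - 20·r); both groups contain (-9·b**2 + 12·b + 25·r**2 - 20·r), so (15·b + r + 13) is a factor with cofactor -9·b**2 + 12·b + 25·r**2 - 20·r.
The cofactor groups again: -9·b**2 + 12·b + 25·r**2 - 20·r = -3·b·(3·b - 5·r) + (-5·r + 4)·(3·b - 5·r); both groups contain (3·b - 5·r), giving -(3·b + 5·r - 4)·(3·b - 5·r).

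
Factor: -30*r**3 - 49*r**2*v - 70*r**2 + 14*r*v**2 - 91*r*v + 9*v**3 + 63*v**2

Group: 3*r*(-10*r**2 - 13*r*v + 9*v**2) + (v + 7)*(-10*r**2 - 13*r*v + 9*v**2); both groups contain (-10*r**2 - 13*r*v + 9*v**2), so (3*r + v + 7) is a factor with cofactor -10*r**2 - 13*r*v + 9*v**2.
The cofactor groups again: -10*r**2 - 13*r*v + 9*v**2 = -2*r*(5*r + 9*v) + v*(5*r + 9*v); both groups contain (5*r + 9*v), giving -(2*r - v)*(5*r + 9*v).

-(2*r - v)*(3*r + v + 7)*(5*r + 9*v)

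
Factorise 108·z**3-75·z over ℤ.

Factor out 3·z, leaving 36·z**2-25, which is a difference of two squares.

3·z·(6·z+5)·(6·z-5)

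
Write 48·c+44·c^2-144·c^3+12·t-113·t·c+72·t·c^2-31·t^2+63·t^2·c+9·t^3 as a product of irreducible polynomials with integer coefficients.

Group: t·(9·t^2+27·t·c-4·t-36·c^2-16·c) + (4·c-3)·(9·t^2+27·t·c-4·t-36·c^2-16·c); both groups contain (9·t^2+27·t·c-4·t-36·c^2-16·c), so (t+4·c-3) is a factor with cofactor 9·t^2+27·t·c-4·t-36·c^2-16·c.
The cofactor groups again: 9·t^2+27·t·c-4·t-36·c^2-16·c = t·(9·t-9·c-4) + 4·c·(9·t-9·c-4); both groups contain (9·t-9·c-4), giving (t+4·c)·(9·t-9·c-4).

(9·t-9·c-4)·(t+4·c)·(t+4·c-3)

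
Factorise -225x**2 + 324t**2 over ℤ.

Factor out 9, leaving 36t**2 - 25x**2, which is a difference of two squares.

9(6t + 5x)(6t - 5x)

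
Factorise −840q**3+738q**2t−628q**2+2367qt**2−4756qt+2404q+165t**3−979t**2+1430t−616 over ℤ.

−(12q+15t−14)(14q+t−4)(5q−11t+11)

Group: 14q(−60q**2+57qt−62q+165t**2−319t+154) + (t−4)(−60q**2+57qt−62q+165t**2−319t+154); both groups contain (−60q**2+57qt−62q+165t**2−319t+154), so (14q+t−4) is a factor with cofactor −60q**2+57qt−62q+165t**2−319t+154.
The cofactor groups again: −60q**2+57qt−62q+165t**2−319t+154 = −12q(5q−11t+11) + (−15t+14)(5q−11t+11); both groups contain (5q−11t+11), giving −(12q+15t−14)(5q−11t+11).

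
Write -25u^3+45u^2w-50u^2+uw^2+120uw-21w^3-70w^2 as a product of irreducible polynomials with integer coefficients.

Group: 5u(-5u^2+12uw-7w^2) + (3w+10)(-5u^2+12uw-7w^2); both groups contain (-5u^2+12uw-7w^2), so (5u+3w+10) is a factor with cofactor -5u^2+12uw-7w^2.
The cofactor groups again: -5u^2+12uw-7w^2 = -u(5u-7w) + w(5u-7w); both groups contain (5u-7w), giving -(u-w)(5u-7w).

-(5u+3w+10)(5u-7w)(u-w)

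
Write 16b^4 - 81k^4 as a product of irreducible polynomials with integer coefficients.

Write as (4b^2)² − (9k^2)², then factor 4b^2 - 9k^2 once more.

(2b + 3k)(2b - 3k)(4b^2 + 9k^2)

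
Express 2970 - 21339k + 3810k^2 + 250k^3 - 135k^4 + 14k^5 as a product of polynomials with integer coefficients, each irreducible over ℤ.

(2k + 11)(7k - 1)(k - 6)(k^2 - 9k + 45)

Among the possible rational roots, k = -11/2 is a root, so (2k + 11) divides it; the quotient is 7k^4 - 106k^3 + 708k^2 - 1989k + 270.
Continuing, k = 6 is a root, so (k - 6) divides it; the quotient is 7k^3 - 64k^2 + 324k - 45.
Next, k = 1/7 is a root, so (7k - 1) is a factor; dividing leaves k^2 - 9k + 45.
The quadratic k^2 - 9k + 45 has discriminant -99 < 0 and is irreducible over ℤ.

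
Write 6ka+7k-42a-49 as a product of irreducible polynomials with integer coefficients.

(6a+7)(k-7)

Group as (6ka+7k) + (-42a-49) = k(6a+7) - 7(6a+7).
Both groups share the factor (6a+7).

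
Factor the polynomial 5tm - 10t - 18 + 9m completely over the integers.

Group as (5tm - 10t) + (9m - 18) = 5t(m - 2) + 9(m - 2).
Both groups share the factor (m - 2).

(5t + 9)(m - 2)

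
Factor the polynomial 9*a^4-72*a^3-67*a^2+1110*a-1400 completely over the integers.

By the rational root theorem, a = -4 is a root, giving the factor (a+4) and quotient 9*a^3-108*a^2+365*a-350.
Then a = 5/3 is a root, so (3*a-5) divides it; the quotient is 3*a^2-31*a+70.
The remaining quadratic factors as (a-7)(3*a-10).

(3*a-10)*(3*a-5)*(a+4)*(a-7)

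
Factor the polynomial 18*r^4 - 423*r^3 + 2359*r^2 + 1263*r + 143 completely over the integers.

By the rational root theorem, r = 11 is a root, so (r - 11) divides it; the quotient is 18*r^3 - 225*r^2 - 116*r - 13.
Then r = -1/6 is a root, so (6*r + 1) divides it; the quotient is 3*r^2 - 38*r - 13.
The remaining quadratic factors as (3*r + 1)(r - 13).

(3*r + 1)*(6*r + 1)*(r - 11)*(r - 13)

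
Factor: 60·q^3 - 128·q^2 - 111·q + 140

(2·q - 5)·(5·q - 4)·(6·q + 7)

Among the possible rational roots, q = 5/2 is a root, so (2·q - 5) is a factor; dividing leaves 30·q^2 + 11·q - 28.
The remaining quadratic factors as (6·q + 7)(5·q - 4).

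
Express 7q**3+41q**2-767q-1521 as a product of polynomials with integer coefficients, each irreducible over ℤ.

By the rational root theorem, q = 9 is a root, so (q-9) is a factor; dividing leaves 7q**2+104q+169.
The remaining quadratic factors as (q+13)(7q+13).

(7q+13)(q+13)(q-9)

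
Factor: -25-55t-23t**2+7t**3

Among the possible rational roots, t = -1 is a root, so (t+1) is a factor; dividing leaves 7t**2-30t-25.
The remaining quadratic factors as (7t+5)(t-5).

(7t+5)(t+1)(t-5)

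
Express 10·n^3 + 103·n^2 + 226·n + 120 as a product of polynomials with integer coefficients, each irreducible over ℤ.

Testing divisors of the constant over divisors of the leading coefficient, n = −2 is a root, so (n + 2) divides it; the quotient is 10·n^2 + 83·n + 60.
The remaining quadratic factors as (5·n + 4)(2·n + 15).

(2·n + 15)·(5·n + 4)·(n + 2)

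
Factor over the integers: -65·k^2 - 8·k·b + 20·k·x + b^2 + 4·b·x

-(13·k - b - 4·x)·(5·k + b)

Group: -5·k·(13·k - b - 4·x) - b·(13·k - b - 4·x); both groups contain (13·k - b - 4·x).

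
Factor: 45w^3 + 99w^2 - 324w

9w(5w - 9)(w + 4)

Pull out the common factor 9w, then factor the remaining trinomial.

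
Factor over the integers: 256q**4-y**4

(4q+y)(4q-y)(16q**2+y**2)

Difference of squares twice: with A = 4q and B = y, A⁴ − B⁴ = (A² − B²)(A² + B²), and A² − B² factors again.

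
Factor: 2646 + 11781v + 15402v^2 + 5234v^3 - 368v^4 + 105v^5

(3v + 2)(5v + 7)(7v + 3)(v^2 - 6v + 63)

Testing divisors of the constant over divisors of the leading coefficient, v = -2/3 is a root, so (3v + 2) is a factor; dividing leaves 35v^4 - 146v^3 + 1842v^2 + 3906v + 1323.
Continuing, v = -3/7 is a root, so (7v + 3) divides it; the quotient is 5v^3 - 23v^2 + 273v + 441.
Next, v = -7/5 is a root, giving the factor (5v + 7) and quotient v^2 - 6v + 63.
The quadratic v^2 - 6v + 63 has discriminant -216 < 0 and is irreducible over ℤ.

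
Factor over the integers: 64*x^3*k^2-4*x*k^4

Factor out 4*x*k^2, leaving 16*x^2-k^2, which is a difference of two squares.

4*k^2*x*(4*x-k)*(4*x+k)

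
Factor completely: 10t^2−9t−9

(2t−3)(5t+3)

Need a pair with product 10·(−9) = −90 and sum −9: that's 6 and −15.
Split the middle term: 10t^2+6t − 15t−9 = 2t(5t+3) − 3(5t+3).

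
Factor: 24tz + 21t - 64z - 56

(3t - 8)(8z + 7)

Group as (24tz + 21t) + (-64z - 56) = 3t(8z + 7) - 8(8z + 7).
Both groups share the factor (8z + 7).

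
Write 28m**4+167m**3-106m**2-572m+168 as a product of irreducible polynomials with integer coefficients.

Testing divisors of the constant over divisors of the leading coefficient, m = 2/7 is a root, so (7m-2) divides it; the quotient is 4m**3+25m**2-8m-84.
Next, m = -6 is a root, giving the factor (m+6) and quotient 4m**2+m-14.
The remaining quadratic factors as (m+2)(4m-7).

(4m-7)(7m-2)(m+2)(m+6)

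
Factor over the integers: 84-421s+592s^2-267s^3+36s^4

(3s-1)(3s-7)(4s-3)(s-4)

Testing divisors of the constant over divisors of the leading coefficient, s = 4 is a root, so (s-4) is a factor; dividing leaves 36s^3-123s^2+100s-21.
Then s = 7/3 is a root, giving the factor (3s-7) and quotient 12s^2-13s+3.
The remaining quadratic factors as (4s-3)(3s-1).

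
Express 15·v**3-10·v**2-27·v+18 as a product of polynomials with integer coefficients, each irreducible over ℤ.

(3·v-2)·(5·v**2-9)

Group as (15·v**3-27·v) + (-10·v**2+18) = 3·v·(5·v**2-9) - 2·(5·v**2-9).
Both groups share the factor (5·v**2-9).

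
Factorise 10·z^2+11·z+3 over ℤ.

(2·z+1)·(5·z+3)

Need a pair with product 10·3 = 30 and sum 11: that's 5 and 6.
Split the middle term: 10·z^2+5·z + 6·z+3 = 5·z·(2·z+1) + 3·(2·z+1).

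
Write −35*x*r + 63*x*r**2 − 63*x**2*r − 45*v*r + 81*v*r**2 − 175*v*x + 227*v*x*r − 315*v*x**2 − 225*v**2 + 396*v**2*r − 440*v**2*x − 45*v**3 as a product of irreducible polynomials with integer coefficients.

Group: 9*v*(−5*v**2 − 45*v*x + 44*v*r − 25*v − 9*x*r + 9*r**2 − 5*r) + 7*x*(−5*v**2 − 45*v*x + 44*v*r − 25*v − 9*x*r + 9*r**2 − 5*r); both groups contain (−5*v**2 − 45*v*x + 44*v*r − 25*v − 9*x*r + 9*r**2 − 5*r), so (9*v + 7*x) is a factor with cofactor −5*v**2 − 45*v*x + 44*v*r − 25*v − 9*x*r + 9*r**2 − 5*r.
The cofactor groups again: −5*v**2 − 45*v*x + 44*v*r − 25*v − 9*x*r + 9*r**2 − 5*r = −5*v*(v + 9*x − 9*r + 5) − r*(v + 9*x − 9*r + 5); both groups contain (v + 9*x − 9*r + 5), giving −(5*v + r)*(v + 9*x − 9*r + 5).

−(v + 9*x − 9*r + 5)*(9*v + 7*x)*(5*v + r)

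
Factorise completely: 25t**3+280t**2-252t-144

(5t+2)(5t-6)(t+12)

By the rational root theorem, t = -12 is a root, giving the factor (t+12) and quotient 25t**2-20t-12.
The remaining quadratic factors as (5t+2)(5t-6).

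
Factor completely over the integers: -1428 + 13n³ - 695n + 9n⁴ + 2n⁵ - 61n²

(2n + 7)(n + 3)(n - 4)(n² + 2n + 17)

By the rational root theorem, n = -7/2 is a root, giving the factor (2n + 7) and quotient n⁴ + n³ + 3n² - 41n - 204.
Then n = 4 is a root, so (n - 4) is a factor; dividing leaves n³ + 5n² + 23n + 51.
Continuing, n = -3 is a root, giving the factor (n + 3) and quotient n² + 2n + 17.
The quadratic n² + 2n + 17 has discriminant -64 < 0 and is irreducible over ℤ.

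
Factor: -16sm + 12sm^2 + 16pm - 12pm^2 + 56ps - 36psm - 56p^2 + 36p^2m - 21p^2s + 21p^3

(7p - 2m)(3p + 6m - 8)(p - s)

Group: 7p(3p^2 - 3ps + 6pm - 8p - 6sm + 8s) - 2m(3p^2 - 3ps + 6pm - 8p - 6sm + 8s); both groups contain (3p^2 - 3ps + 6pm - 8p - 6sm + 8s), so (7p - 2m) is a factor with cofactor 3p^2 - 3ps + 6pm - 8p - 6sm + 8s.
The cofactor groups again: 3p^2 - 3ps + 6pm - 8p - 6sm + 8s = p(3p + 6m - 8) - s(3p + 6m - 8); both groups contain (3p + 6m - 8), giving (p - s)(3p + 6m - 8).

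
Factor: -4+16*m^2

4*(2*m+1)*(2*m-1)

Factor out 4, leaving 4*m^2-1, which is a difference of two squares.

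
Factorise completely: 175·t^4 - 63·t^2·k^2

Every term has a factor of 7·t^2. Then 25·t^2 - 9·k^2 = (5·t)² − (3·k)².

7·t^2·(5·t - 3·k)·(5·t + 3·k)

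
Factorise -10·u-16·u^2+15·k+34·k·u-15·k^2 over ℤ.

-(3·k-2·u)·(5·k-8·u-5)

Group: -5·k·(3·k-2·u) + (8·u+5)·(3·k-2·u); both groups contain (3·k-2·u).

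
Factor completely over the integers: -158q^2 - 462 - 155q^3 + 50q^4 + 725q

Trying the rational-root candidates, q = 1 is a root, so (q - 1) divides it; the quotient is 50q^3 - 105q^2 - 263q + 462.
Next, q = 14/5 is a root, giving the factor (5q - 14) and quotient 10q^2 + 7q - 33.
The remaining quadratic factors as (5q + 11)(2q - 3).

(2q - 3)(5q + 11)(5q - 14)(q - 1)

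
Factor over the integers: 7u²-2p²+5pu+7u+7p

-(2p-7u-7)(p+u)

Group: -2p(p+u) + (7u+7)(p+u); both groups contain (p+u).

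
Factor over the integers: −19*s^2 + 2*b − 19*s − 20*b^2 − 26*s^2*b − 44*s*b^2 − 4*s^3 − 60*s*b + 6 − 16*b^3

−(4*s + 2*b − 1)*(s + 2*b + 2)*(s + 4*b + 3)

Group: s*(−4*s^2 − 10*s*b − 7*s − 4*b^2 − 2*b + 2) + (4*b + 3)*(−4*s^2 − 10*s*b − 7*s − 4*b^2 − 2*b + 2); both groups contain (−4*s^2 − 10*s*b − 7*s − 4*b^2 − 2*b + 2), so (s + 4*b + 3) is a factor with cofactor −4*s^2 − 10*s*b − 7*s − 4*b^2 − 2*b + 2.
The cofactor groups again: −4*s^2 − 10*s*b − 7*s − 4*b^2 − 2*b + 2 = −s*(4*s + 2*b − 1) + (−2*b − 2)*(4*s + 2*b − 1); both groups contain (4*s + 2*b − 1), giving −(s + 2*b + 2)*(4*s + 2*b − 1).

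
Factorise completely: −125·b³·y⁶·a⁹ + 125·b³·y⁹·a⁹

125·a⁹·b³·y⁶·(y − 1)·(y² + y + 1)

Every term has a factor of 125·b³·y⁶·a⁹; factoring it out leaves y³ − 1.
Recognize a difference of cubes with the parts y and 1.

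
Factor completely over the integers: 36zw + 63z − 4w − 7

Group as (36zw + 63z) + (−4w − 7) = 9z(4w + 7) − (4w + 7).
Both groups share the factor (4w + 7).

(4w + 7)(9z − 1)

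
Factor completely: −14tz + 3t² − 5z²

(3t + z)(t − 5z)

Group: 3t(t − 5z) + z(t − 5z); both groups contain (t − 5z).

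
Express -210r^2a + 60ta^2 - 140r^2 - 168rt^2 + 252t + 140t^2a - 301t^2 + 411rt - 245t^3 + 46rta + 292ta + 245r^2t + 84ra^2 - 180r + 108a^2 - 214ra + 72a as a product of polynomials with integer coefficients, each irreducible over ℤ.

Group: 5r(49rt - 42ra - 28r + 35t^2 - 30ta + 43t - 54a - 36) + (-7t - 2a)(49rt - 42ra - 28r + 35t^2 - 30ta + 43t - 54a - 36); both groups contain (49rt - 42ra - 28r + 35t^2 - 30ta + 43t - 54a - 36), so (5r - 7t - 2a) is a factor with cofactor 49rt - 42ra - 28r + 35t^2 - 30ta + 43t - 54a - 36.
The cofactor groups again: 49rt - 42ra - 28r + 35t^2 - 30ta + 43t - 54a - 36 = 7t(7r + 5t + 9) + (-6a - 4)(7r + 5t + 9); both groups contain (7r + 5t + 9), giving (7t - 6a - 4)(7r + 5t + 9).

(5r - 7t - 2a)(7t - 6a - 4)(7r + 5t + 9)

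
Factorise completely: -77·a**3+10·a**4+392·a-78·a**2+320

(2·a-5)·(5·a+4)·(a+2)·(a-8)

Testing divisors of the constant over divisors of the leading coefficient, a = -2 is a root, so (a+2) is a factor; dividing leaves 10·a**3-97·a**2+116·a+160.
Continuing, a = -4/5 is a root, so (5·a+4) divides it; the quotient is 2·a**2-21·a+40.
The remaining quadratic factors as (2·a-5)(a-8).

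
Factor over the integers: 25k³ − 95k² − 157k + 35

Among the possible rational roots, k = 1/5 is a root, so (5k − 1) divides it; the quotient is 5k² − 18k − 35.
The remaining quadratic factors as (5k + 7)(k − 5).

(5k + 7)(5k − 1)(k − 5)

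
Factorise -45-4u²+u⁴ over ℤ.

(u+3)(u-3)(u²+5)

Substitute w = u² to get a quadratic in w, then factor.
u²-9 is a difference of squares.
u²+5 is irreducible over ℤ (always positive, so no real roots).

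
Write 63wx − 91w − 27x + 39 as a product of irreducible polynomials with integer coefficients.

Group as (63wx − 91w) + (−27x + 39) = 7w(9x − 13) − 3(9x − 13).
Both groups share the factor (9x − 13).

(7w − 3)(9x − 13)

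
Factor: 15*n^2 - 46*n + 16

(3*n - 8)*(5*n - 2)

Need a pair with product 15·16 = 240 and sum -46: that's -40 and -6.
Split the middle term: 15*n^2 - 40*n - 6*n + 16 = 5*n*(3*n - 8) - 2*(3*n - 8).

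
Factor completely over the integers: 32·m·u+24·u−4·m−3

Group as (32·m·u−4·m) + (24·u−3) = 4·m·(8·u−1) + 3·(8·u−1).
Both groups share the factor (8·u−1).

(4·m+3)·(8·u−1)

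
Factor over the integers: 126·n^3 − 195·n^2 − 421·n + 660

(3·n − 5)·(6·n + 11)·(7·n − 12)

Testing divisors of the constant over divisors of the leading coefficient, n = 5/3 is a root, so (3·n − 5) is a factor; dividing leaves 42·n^2 + 5·n − 132.
The remaining quadratic factors as (6·n + 11)(7·n − 12).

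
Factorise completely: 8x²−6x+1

Need a pair with product 8·1 = 8 and sum −6: that's −4 and −2.
Split the middle term: 8x²−4x − 2x+1 = 4x(2x−1) − (2x−1).

(2x−1)(4x−1)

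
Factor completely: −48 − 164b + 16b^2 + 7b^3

(7b + 2)(b + 6)(b − 4)

Among the possible rational roots, b = −2/7 is a root, so (7b + 2) divides it; the quotient is b^2 + 2b − 24.
The remaining quadratic factors as (b − 4)(b + 6).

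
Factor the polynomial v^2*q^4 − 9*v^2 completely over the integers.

v^2*(q^2 + 3)*(q^2 − 3)

Pull out the common factor v^2, leaving q^4 − 9.
Recognize a difference of squares with the parts q^2 and 3.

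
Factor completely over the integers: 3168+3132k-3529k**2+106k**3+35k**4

By the rational root theorem, k = -12 is a root, so (k+12) is a factor; dividing leaves 35k**3-314k**2+239k+264.
Continuing, k = 8 is a root, so (k-8) is a factor; dividing leaves 35k**2-34k-33.
The remaining quadratic factors as (5k+3)(7k-11).

(5k+3)(7k-11)(k+12)(k-8)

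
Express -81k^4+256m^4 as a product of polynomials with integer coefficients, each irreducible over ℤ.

Difference of squares twice: with A = 4m and B = 3k, A⁴ − B⁴ = (A² − B²)(A² + B²), and A² − B² factors again.

(4m-3k)(4m+3k)(16m^2+9k^2)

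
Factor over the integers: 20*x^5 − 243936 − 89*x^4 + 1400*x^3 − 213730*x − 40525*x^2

By the rational root theorem, x = −11/4 is a root, so (4*x + 11) is a factor; dividing leaves 5*x^4 − 36*x^3 + 449*x^2 − 11366*x − 22176.
Next, x = 14 is a root, so (x − 14) divides it; the quotient is 5*x^3 + 34*x^2 + 925*x + 1584.
Then x = −9/5 is a root, giving the factor (5*x + 9) and quotient x^2 + 5*x + 176.
The quadratic x^2 + 5*x + 176 has discriminant −679 < 0 and is irreducible over ℤ.

(4*x + 11)*(5*x + 9)*(x − 14)*(x^2 + 5*x + 176)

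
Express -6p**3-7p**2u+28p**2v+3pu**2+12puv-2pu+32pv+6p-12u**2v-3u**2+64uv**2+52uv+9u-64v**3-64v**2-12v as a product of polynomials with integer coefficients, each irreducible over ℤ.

-(2p+3u-4v)(3p-u+4v+3)(p-4v-1)

Group: 3p(-2p**2-3pu+12pv+2p+12uv+3u-16v**2-4v) + (-u+4v+3)(-2p**2-3pu+12pv+2p+12uv+3u-16v**2-4v); both groups contain (-2p**2-3pu+12pv+2p+12uv+3u-16v**2-4v), so (3p-u+4v+3) is a factor with cofactor -2p**2-3pu+12pv+2p+12uv+3u-16v**2-4v.
The cofactor groups again: -2p**2-3pu+12pv+2p+12uv+3u-16v**2-4v = -2p(p-4v-1) + (-3u+4v)(p-4v-1); both groups contain (p-4v-1), giving -(2p+3u-4v)(p-4v-1).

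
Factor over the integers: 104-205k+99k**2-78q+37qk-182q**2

Group: -14q(13q-11k+13) + (-9k+8)(13q-11k+13); both groups contain (13q-11k+13).

-(13q-11k+13)(14q+9k-8)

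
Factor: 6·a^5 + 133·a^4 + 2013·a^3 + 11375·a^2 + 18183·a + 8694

Testing divisors of the constant over divisors of the leading coefficient, a = −6 is a root, so (a + 6) is a factor; dividing leaves 6·a^4 + 97·a^3 + 1431·a^2 + 2789·a + 1449.
Continuing, a = −1 is a root, so (a + 1) divides it; the quotient is 6·a^3 + 91·a^2 + 1340·a + 1449.
Next, a = −7/6 is a root, so (6·a + 7) is a factor; dividing leaves a^2 + 14·a + 207.
The quadratic a^2 + 14·a + 207 has discriminant −632 < 0 and is irreducible over ℤ.

(6·a + 7)·(a + 1)·(a + 6)·(a^2 + 14·a + 207)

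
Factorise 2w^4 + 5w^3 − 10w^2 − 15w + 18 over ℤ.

By the rational root theorem, w = −3 is a root, so (w + 3) is a factor; dividing leaves 2w^3 − w^2 − 7w + 6.
Continuing, w = 1 is a root, so (w − 1) divides it; the quotient is 2w^2 + w − 6.
The remaining quadratic factors as (2w − 3)(w + 2).

(2w − 3)(w + 2)(w + 3)(w − 1)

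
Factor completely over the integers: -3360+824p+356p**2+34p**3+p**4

By the rational root theorem, p = -10 is a root, so (p+10) is a factor; dividing leaves p**3+24p**2+116p-336.
Then p = -14 is a root, so (p+14) is a factor; dividing leaves p**2+10p-24.
The remaining quadratic factors as (p-2)(p+12).

(p+10)(p+12)(p+14)(p-2)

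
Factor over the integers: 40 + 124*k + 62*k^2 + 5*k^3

(5*k + 2)*(k + 10)*(k + 2)

By the rational root theorem, k = -2/5 is a root, so (5*k + 2) divides it; the quotient is k^2 + 12*k + 20.
The remaining quadratic factors as (k + 10)(k + 2).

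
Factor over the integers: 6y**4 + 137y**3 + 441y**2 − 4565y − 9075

By the rational root theorem, y = −11 is a root, giving the factor (y + 11) and quotient 6y**3 + 71y**2 − 340y − 825.
Next, y = −11/6 is a root, giving the factor (6y + 11) and quotient y**2 + 10y − 75.
The remaining quadratic factors as (y − 5)(y + 15).

(6y + 11)(y + 11)(y + 15)(y − 5)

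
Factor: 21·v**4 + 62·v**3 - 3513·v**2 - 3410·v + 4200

By the rational root theorem, v = -14 is a root, giving the factor (v + 14) and quotient 21·v**3 - 232·v**2 - 265·v + 300.
Continuing, v = 12 is a root, so (v - 12) divides it; the quotient is 21·v**2 + 20·v - 25.
The remaining quadratic factors as (3·v + 5)(7·v - 5).

(3·v + 5)·(7·v - 5)·(v + 14)·(v - 12)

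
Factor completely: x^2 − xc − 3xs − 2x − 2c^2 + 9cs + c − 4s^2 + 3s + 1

(x − 2c + s − 1)(x + c − 4s − 1)

Group: x(x + c − 4s − 1) + (−2c + s − 1)(x + c − 4s − 1); both groups contain (x + c − 4s − 1).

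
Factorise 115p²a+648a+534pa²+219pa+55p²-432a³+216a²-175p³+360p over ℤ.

-(7p-6a+9)(5p-8a-8)(5p+9a)

Group: 5p(-35p²-33pa-45p+54a²-81a) + (-8a-8)(-35p²-33pa-45p+54a²-81a); both groups contain (-35p²-33pa-45p+54a²-81a), so (5p-8a-8) is a factor with cofactor -35p²-33pa-45p+54a²-81a.
The cofactor groups again: -35p²-33pa-45p+54a²-81a = -5p(7p-6a+9) - 9a(7p-6a+9); both groups contain (7p-6a+9), giving -(5p+9a)(7p-6a+9).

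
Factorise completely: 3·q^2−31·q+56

(3·q−7)·(q−8)

Need a pair with product 3·56 = 168 and sum −31: that's −24 and −7.
Split the middle term: 3·q^2−24·q − 7·q+56 = 3·q·(q−8) − 7·(q−8).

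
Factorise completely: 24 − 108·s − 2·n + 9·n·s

Group as (9·n·s − 2·n) + (−108·s + 24) = n·(9·s − 2) − 12·(9·s − 2).
Both groups share the factor (9·s − 2).

(9·s − 2)·(n − 12)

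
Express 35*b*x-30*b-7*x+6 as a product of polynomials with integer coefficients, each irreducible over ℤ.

(5*b-1)*(7*x-6)

Group as (35*b*x-30*b) + (-7*x+6) = 5*b*(7*x-6) - (7*x-6).
Both groups share the factor (7*x-6).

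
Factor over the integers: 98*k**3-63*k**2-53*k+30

Trying the rational-root candidates, k = 1/2 is a root, giving the factor (2*k-1) and quotient 49*k**2-7*k-30.
The remaining quadratic factors as (7*k+5)(7*k-6).

(2*k-1)*(7*k+5)*(7*k-6)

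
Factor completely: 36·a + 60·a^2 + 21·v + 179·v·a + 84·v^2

Group: 7·v·(12·v + 5·a + 3) + 12·a·(12·v + 5·a + 3); both groups contain (12·v + 5·a + 3).

(7·v + 12·a)·(12·v + 5·a + 3)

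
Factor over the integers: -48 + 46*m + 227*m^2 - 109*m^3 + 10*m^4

By the rational root theorem, m = 8 is a root, giving the factor (m - 8) and quotient 10*m^3 - 29*m^2 - 5*m + 6.
Then m = 2/5 is a root, so (5*m - 2) divides it; the quotient is 2*m^2 - 5*m - 3.
The remaining quadratic factors as (2*m + 1)(m - 3).

(2*m + 1)*(5*m - 2)*(m - 3)*(m - 8)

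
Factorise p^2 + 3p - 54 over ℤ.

Two integers with product -54 and sum 3 are 9 and -6.

(p + 9)(p - 6)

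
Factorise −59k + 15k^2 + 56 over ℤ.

Need a pair with product 15·56 = 840 and sum −59: that's −24 and −35.
Split the middle term: 15k^2 − 24k − 35k + 56 = 3k(5k − 8) − 7(5k − 8).

(3k − 7)(5k − 8)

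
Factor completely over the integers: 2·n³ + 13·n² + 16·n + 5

Trying the rational-root candidates, n = −1 is a root, giving the factor (n + 1) and quotient 2·n² + 11·n + 5.
The remaining quadratic factors as (n + 5)(2·n + 1).

(2·n + 1)·(n + 1)·(n + 5)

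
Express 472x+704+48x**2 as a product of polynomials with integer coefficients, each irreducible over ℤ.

Pull out the common factor 8, then factor the remaining trinomial.

8(6x+11)(x+8)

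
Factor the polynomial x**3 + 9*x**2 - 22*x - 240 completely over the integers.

Among the possible rational roots, x = -8 is a root, giving the factor (x + 8) and quotient x**2 + x - 30.
The remaining quadratic factors as (x - 5)(x + 6).

(x + 6)*(x + 8)*(x - 5)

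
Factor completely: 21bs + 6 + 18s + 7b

Group as (21bs + 7b) + (18s + 6) = 7b(3s + 1) + 6(3s + 1).
Both groups share the factor (3s + 1).

(3s + 1)(7b + 6)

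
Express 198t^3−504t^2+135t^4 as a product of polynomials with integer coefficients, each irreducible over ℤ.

9t^2(3t−4)(5t+14)

Pull out the common factor 9t^2, then factor the remaining trinomial.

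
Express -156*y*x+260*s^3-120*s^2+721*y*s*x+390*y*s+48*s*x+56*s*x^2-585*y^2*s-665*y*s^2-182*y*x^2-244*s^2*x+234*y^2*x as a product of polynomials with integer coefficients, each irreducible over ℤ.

-(13*y-4*s)*(9*y+13*s-7*x-6)*(5*s-2*x)

Group: 5*s*(-117*y^2-133*y*s+91*y*x+78*y+52*s^2-28*s*x-24*s) - 2*x*(-117*y^2-133*y*s+91*y*x+78*y+52*s^2-28*s*x-24*s); both groups contain (-117*y^2-133*y*s+91*y*x+78*y+52*s^2-28*s*x-24*s), so (5*s-2*x) is a factor with cofactor -117*y^2-133*y*s+91*y*x+78*y+52*s^2-28*s*x-24*s.
The cofactor groups again: -117*y^2-133*y*s+91*y*x+78*y+52*s^2-28*s*x-24*s = -9*y*(13*y-4*s) + (-13*s+7*x+6)*(13*y-4*s); both groups contain (13*y-4*s), giving -(9*y+13*s-7*x-6)*(13*y-4*s).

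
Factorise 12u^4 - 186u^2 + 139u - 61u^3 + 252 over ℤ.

By the rational root theorem, u = -1 is a root, so (u + 1) divides it; the quotient is 12u^3 - 73u^2 - 113u + 252.
Next, u = 4/3 is a root, giving the factor (3u - 4) and quotient 4u^2 - 19u - 63.
The remaining quadratic factors as (u - 7)(4u + 9).

(3u - 4)(4u + 9)(u + 1)(u - 7)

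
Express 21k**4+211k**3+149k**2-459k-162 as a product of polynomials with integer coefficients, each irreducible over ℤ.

Trying the rational-root candidates, k = -9 is a root, so (k+9) divides it; the quotient is 21k**3+22k**2-49k-18.
Then k = 9/7 is a root, so (7k-9) divides it; the quotient is 3k**2+7k+2.
The remaining quadratic factors as (k+2)(3k+1).

(3k+1)(7k-9)(k+2)(k+9)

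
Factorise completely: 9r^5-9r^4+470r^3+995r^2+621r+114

Among the possible rational roots, r = -1 is a root, giving the factor (r+1) and quotient 9r^4-18r^3+488r^2+507r+114.
Next, r = -1/3 is a root, so (3r+1) divides it; the quotient is 3r^3-7r^2+165r+114.
Continuing, r = -2/3 is a root, giving the factor (3r+2) and quotient r^2-3r+57.
The quadratic r^2-3r+57 has discriminant -219 < 0 and is irreducible over ℤ.

(3r+1)(3r+2)(r+1)(r^2-3r+57)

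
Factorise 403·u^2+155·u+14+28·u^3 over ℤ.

Among the possible rational roots, u = -1/7 is a root, so (7·u+1) divides it; the quotient is 4·u^2+57·u+14.
The remaining quadratic factors as (4·u+1)(u+14).

(4·u+1)·(7·u+1)·(u+14)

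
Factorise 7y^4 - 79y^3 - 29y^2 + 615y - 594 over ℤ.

Testing divisors of the constant over divisors of the leading coefficient, y = 2 is a root, giving the factor (y - 2) and quotient 7y^3 - 65y^2 - 159y + 297.
Next, y = -3 is a root, so (y + 3) divides it; the quotient is 7y^2 - 86y + 99.
The remaining quadratic factors as (y - 11)(7y - 9).

(7y - 9)(y + 3)(y - 11)(y - 2)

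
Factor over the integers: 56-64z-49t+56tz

(7t-8)(8z-7)

Group as (56tz-49t) + (-64z+56) = 7t(8z-7) - 8(8z-7).
Both groups share the factor (8z-7).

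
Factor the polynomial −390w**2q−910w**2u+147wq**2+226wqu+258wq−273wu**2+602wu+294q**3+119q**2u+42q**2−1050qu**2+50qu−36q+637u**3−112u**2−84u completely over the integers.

Group: 13w(−30wq−70wu−21q**2−28qu+6q+49u**2+14u) + (−14q+13u−6)(−30wq−70wu−21q**2−28qu+6q+49u**2+14u); both groups contain (−30wq−70wu−21q**2−28qu+6q+49u**2+14u), so (13w−14q+13u−6) is a factor with cofactor −30wq−70wu−21q**2−28qu+6q+49u**2+14u.
The cofactor groups again: −30wq−70wu−21q**2−28qu+6q+49u**2+14u = −10w(3q+7u) + (−7q+7u+2)(3q+7u); both groups contain (3q+7u), giving −(10w+7q−7u−2)(3q+7u).

−(13w−14q+13u−6)(3q+7u)(10w+7q−7u−2)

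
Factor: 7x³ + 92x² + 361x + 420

(7x + 15)(x + 4)(x + 7)

Testing divisors of the constant over divisors of the leading coefficient, x = -7 is a root, so (x + 7) is a factor; dividing leaves 7x² + 43x + 60.
The remaining quadratic factors as (x + 4)(7x + 15).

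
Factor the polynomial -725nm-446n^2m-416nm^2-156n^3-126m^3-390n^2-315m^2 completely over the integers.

Group: 6n(-26n^2-44nm-65n-18m^2-45m) + 7m(-26n^2-44nm-65n-18m^2-45m); both groups contain (-26n^2-44nm-65n-18m^2-45m), so (6n+7m) is a factor with cofactor -26n^2-44nm-65n-18m^2-45m.
The cofactor groups again: -26n^2-44nm-65n-18m^2-45m = -2n(13n+9m) + (-2m-5)(13n+9m); both groups contain (13n+9m), giving -(2n+2m+5)(13n+9m).

-(2n+2m+5)(6n+7m)(13n+9m)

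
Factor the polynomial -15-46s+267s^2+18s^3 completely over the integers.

By the rational root theorem, s = 1/3 is a root, giving the factor (3s-1) and quotient 6s^2+91s+15.
The remaining quadratic factors as (6s+1)(s+15).

(3s-1)(6s+1)(s+15)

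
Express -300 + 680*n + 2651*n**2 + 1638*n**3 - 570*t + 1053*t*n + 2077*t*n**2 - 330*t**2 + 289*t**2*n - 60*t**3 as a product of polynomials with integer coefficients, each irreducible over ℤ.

-(t - 9*n + 2)*(4*t + 13*n + 10)*(15*t + 14*n + 15)

Group: 4*t*(-15*t**2 + 121*t*n - 45*t + 126*n**2 + 107*n - 30) + (13*n + 10)*(-15*t**2 + 121*t*n - 45*t + 126*n**2 + 107*n - 30); both groups contain (-15*t**2 + 121*t*n - 45*t + 126*n**2 + 107*n - 30), so (4*t + 13*n + 10) is a factor with cofactor -15*t**2 + 121*t*n - 45*t + 126*n**2 + 107*n - 30.
The cofactor groups again: -15*t**2 + 121*t*n - 45*t + 126*n**2 + 107*n - 30 = -t*(15*t + 14*n + 15) + (9*n - 2)*(15*t + 14*n + 15); both groups contain (15*t + 14*n + 15), giving -(t - 9*n + 2)*(15*t + 14*n + 15).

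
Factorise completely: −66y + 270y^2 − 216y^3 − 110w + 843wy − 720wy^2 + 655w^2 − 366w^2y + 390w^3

Group: 6w(65w^2 + 69wy − 10w + 18y^2 − 6y) + (−12y + 11)(65w^2 + 69wy − 10w + 18y^2 − 6y); both groups contain (65w^2 + 69wy − 10w + 18y^2 − 6y), so (6w − 12y + 11) is a factor with cofactor 65w^2 + 69wy − 10w + 18y^2 − 6y.
The cofactor groups again: 65w^2 + 69wy − 10w + 18y^2 − 6y = 5w(13w + 6y − 2) + 3y(13w + 6y − 2); both groups contain (13w + 6y − 2), giving (5w + 3y)(13w + 6y − 2).

(13w + 6y − 2)(5w + 3y)(6w − 12y + 11)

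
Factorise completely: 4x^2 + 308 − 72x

Pull out the common factor 4, then factor the remaining trinomial.

4(x − 11)(x − 7)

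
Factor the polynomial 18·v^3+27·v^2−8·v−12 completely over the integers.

By the rational root theorem, v = 2/3 is a root, so (3·v−2) is a factor; dividing leaves 6·v^2+13·v+6.
The remaining quadratic factors as (3·v+2)(2·v+3).

(2·v+3)·(3·v+2)·(3·v−2)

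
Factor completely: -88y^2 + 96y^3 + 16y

Pull out the common factor 8y, then factor the remaining trinomial.

8y(3y - 2)(4y - 1)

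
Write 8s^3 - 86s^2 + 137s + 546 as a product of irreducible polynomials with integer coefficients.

(2s - 13)(4s + 7)(s - 6)

By the rational root theorem, s = 6 is a root, so (s - 6) is a factor; dividing leaves 8s^2 - 38s - 91.
The remaining quadratic factors as (4s + 7)(2s - 13).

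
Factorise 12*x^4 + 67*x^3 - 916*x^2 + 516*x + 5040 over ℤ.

Among the possible rational roots, x = -2 is a root, so (x + 2) divides it; the quotient is 12*x^3 + 43*x^2 - 1002*x + 2520.
Next, x = 15/4 is a root, so (4*x - 15) is a factor; dividing leaves 3*x^2 + 22*x - 168.
The remaining quadratic factors as (3*x - 14)(x + 12).

(3*x - 14)*(4*x - 15)*(x + 12)*(x + 2)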